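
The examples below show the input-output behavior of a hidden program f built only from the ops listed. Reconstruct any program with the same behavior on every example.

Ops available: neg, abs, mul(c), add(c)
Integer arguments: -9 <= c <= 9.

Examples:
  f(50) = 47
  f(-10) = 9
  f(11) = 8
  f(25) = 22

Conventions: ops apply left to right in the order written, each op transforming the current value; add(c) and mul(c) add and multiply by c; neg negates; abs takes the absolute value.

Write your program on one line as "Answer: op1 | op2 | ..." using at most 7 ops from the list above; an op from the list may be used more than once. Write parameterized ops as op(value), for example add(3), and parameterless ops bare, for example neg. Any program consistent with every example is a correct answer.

neg | add(7) | neg | add(6) | abs | add(-2)

Check, running the answer program on each example:
  50 -> -50 -> -43 -> 43 -> 49 -> 49 -> 47
  -10 -> 10 -> 17 -> -17 -> -11 -> 11 -> 9
  11 -> -11 -> -4 -> 4 -> 10 -> 10 -> 8
  25 -> -25 -> -18 -> 18 -> 24 -> 24 -> 22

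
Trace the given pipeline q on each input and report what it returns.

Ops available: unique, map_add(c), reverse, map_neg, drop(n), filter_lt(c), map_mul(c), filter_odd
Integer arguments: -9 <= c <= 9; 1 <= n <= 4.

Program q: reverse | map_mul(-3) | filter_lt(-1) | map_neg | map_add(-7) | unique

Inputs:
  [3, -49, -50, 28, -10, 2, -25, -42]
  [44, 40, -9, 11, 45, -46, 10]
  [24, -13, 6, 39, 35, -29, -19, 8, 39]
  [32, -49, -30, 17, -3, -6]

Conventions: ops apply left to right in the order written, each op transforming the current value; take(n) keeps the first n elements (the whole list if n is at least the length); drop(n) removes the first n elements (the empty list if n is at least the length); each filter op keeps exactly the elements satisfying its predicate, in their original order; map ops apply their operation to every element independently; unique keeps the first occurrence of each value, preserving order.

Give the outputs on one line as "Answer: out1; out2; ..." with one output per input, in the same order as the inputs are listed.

[-1, 77, 2]; [23, 128, 26, 113, 125]; [110, 17, 98, 11, 65]; [44, 89]

Execution, op by op:
  [3, -49, -50, 28, -10, 2, -25, -42] -> [-42, -25, 2, -10, 28, -50, -49, 3] -> [126, 75, -6, 30, -84, 150, 147, -9] -> [-6, -84, -9] -> [6, 84, 9] -> [-1, 77, 2] -> [-1, 77, 2]
  [44, 40, -9, 11, 45, -46, 10] -> [10, -46, 45, 11, -9, 40, 44] -> [-30, 138, -135, -33, 27, -120, -132] -> [-30, -135, -33, -120, -132] -> [30, 135, 33, 120, 132] -> [23, 128, 26, 113, 125] -> [23, 128, 26, 113, 125]
  [24, -13, 6, 39, 35, -29, -19, 8, 39] -> [39, 8, -19, -29, 35, 39, 6, -13, 24] -> [-117, -24, 57, 87, -105, -117, -18, 39, -72] -> [-117, -24, -105, -117, -18, -72] -> [117, 24, 105, 117, 18, 72] -> [110, 17, 98, 110, 11, 65] -> [110, 17, 98, 11, 65]
  [32, -49, -30, 17, -3, -6] -> [-6, -3, 17, -30, -49, 32] -> [18, 9, -51, 90, 147, -96] -> [-51, -96] -> [51, 96] -> [44, 89] -> [44, 89]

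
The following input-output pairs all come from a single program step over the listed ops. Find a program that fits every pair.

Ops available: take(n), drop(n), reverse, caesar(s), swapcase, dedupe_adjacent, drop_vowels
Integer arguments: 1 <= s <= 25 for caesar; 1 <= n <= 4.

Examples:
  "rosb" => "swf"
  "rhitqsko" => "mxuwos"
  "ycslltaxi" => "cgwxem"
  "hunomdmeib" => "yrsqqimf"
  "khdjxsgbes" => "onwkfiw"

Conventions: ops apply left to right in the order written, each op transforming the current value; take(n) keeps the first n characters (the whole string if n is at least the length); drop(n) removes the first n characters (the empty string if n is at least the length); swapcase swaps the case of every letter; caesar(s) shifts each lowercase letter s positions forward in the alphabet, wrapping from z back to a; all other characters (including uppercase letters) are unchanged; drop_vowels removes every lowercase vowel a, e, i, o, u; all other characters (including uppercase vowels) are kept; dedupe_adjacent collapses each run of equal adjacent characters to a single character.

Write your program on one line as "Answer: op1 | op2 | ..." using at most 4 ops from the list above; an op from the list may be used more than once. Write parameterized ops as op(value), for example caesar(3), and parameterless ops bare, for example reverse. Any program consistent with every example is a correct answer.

caesar(23) | dedupe_adjacent | drop_vowels | caesar(7)

Check, running the answer program on each example:
  "rosb" -> "olpy" -> "olpy" -> "lpy" -> "swf"
  "rhitqsko" -> "oefqnphl" -> "oefqnphl" -> "fqnphl" -> "mxuwos"
  "ycslltaxi" -> "vzpiiqxuf" -> "vzpiqxuf" -> "vzpqxf" -> "cgwxem"
  "hunomdmeib" -> "erkljajbfy" -> "erkljajbfy" -> "rkljjbfy" -> "yrsqqimf"
  "khdjxsgbes" -> "heagupdybp" -> "heagupdybp" -> "hgpdybp" -> "onwkfiw"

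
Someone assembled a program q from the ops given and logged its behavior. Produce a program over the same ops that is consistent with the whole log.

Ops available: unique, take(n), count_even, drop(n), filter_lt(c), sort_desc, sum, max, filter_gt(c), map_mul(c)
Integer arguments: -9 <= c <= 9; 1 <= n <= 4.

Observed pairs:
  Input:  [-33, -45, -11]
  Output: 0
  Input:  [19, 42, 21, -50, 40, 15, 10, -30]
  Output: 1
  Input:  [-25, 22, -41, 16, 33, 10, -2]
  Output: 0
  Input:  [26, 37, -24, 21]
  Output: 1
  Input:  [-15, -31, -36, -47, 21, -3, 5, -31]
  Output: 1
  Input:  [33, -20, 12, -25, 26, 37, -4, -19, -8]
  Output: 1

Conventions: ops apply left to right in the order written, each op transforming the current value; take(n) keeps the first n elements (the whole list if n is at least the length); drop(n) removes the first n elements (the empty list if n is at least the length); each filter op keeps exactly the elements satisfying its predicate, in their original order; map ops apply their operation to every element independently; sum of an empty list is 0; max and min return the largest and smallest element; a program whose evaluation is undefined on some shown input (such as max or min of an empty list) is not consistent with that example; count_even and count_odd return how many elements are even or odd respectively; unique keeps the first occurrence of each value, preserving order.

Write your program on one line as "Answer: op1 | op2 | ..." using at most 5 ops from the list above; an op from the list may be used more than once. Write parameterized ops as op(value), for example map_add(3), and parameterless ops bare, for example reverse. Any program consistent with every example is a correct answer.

take(4) | filter_lt(-7) | sort_desc | count_even

Check, running the answer program on each example:
  [-33, -45, -11] -> [-33, -45, -11] -> [-33, -45, -11] -> [-11, -33, -45] -> 0
  [19, 42, 21, -50, 40, 15, 10, -30] -> [19, 42, 21, -50] -> [-50] -> [-50] -> 1
  [-25, 22, -41, 16, 33, 10, -2] -> [-25, 22, -41, 16] -> [-25, -41] -> [-25, -41] -> 0
  [26, 37, -24, 21] -> [26, 37, -24, 21] -> [-24] -> [-24] -> 1
  [-15, -31, -36, -47, 21, -3, 5, -31] -> [-15, -31, -36, -47] -> [-15, -31, -36, -47] -> [-15, -31, -36, -47] -> 1
  [33, -20, 12, -25, 26, 37, -4, -19, -8] -> [33, -20, 12, -25] -> [-20, -25] -> [-20, -25] -> 1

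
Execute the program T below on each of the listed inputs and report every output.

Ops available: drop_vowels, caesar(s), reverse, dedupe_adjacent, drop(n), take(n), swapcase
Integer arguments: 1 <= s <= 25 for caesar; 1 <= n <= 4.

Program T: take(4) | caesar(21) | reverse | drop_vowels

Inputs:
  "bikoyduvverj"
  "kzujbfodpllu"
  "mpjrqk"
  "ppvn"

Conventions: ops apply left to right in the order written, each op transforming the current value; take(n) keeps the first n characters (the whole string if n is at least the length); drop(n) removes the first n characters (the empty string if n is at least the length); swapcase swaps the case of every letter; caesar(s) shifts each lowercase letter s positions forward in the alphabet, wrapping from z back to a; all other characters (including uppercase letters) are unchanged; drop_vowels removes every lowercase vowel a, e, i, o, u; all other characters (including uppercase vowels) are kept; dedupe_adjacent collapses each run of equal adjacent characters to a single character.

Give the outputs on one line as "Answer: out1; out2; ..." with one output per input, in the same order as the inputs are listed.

"jfdw"; "pf"; "mkh"; "qkk"

Execution, op by op:
  "bikoyduvverj" -> "biko" -> "wdfj" -> "jfdw" -> "jfdw"
  "kzujbfodpllu" -> "kzuj" -> "fupe" -> "epuf" -> "pf"
  "mpjrqk" -> "mpjr" -> "hkem" -> "mekh" -> "mkh"
  "ppvn" -> "ppvn" -> "kkqi" -> "iqkk" -> "qkk"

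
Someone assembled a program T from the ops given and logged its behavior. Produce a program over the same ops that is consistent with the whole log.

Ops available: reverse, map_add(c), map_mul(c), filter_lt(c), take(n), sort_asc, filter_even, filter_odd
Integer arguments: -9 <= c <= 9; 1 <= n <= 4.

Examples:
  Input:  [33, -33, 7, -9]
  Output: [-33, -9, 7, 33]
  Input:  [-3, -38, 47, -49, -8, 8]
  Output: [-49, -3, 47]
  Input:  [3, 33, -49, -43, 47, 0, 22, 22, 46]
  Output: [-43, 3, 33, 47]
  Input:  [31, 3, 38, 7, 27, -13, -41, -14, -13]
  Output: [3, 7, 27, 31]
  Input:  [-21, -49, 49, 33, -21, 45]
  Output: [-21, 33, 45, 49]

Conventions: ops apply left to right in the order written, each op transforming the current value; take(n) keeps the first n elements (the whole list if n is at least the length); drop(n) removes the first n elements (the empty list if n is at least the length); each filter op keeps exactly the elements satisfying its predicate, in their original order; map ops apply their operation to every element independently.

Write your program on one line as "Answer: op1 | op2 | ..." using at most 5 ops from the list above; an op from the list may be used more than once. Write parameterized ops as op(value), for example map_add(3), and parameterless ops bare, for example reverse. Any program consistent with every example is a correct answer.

filter_odd | sort_asc | reverse | take(4) | sort_asc

Check, running the answer program on each example:
  [33, -33, 7, -9] -> [33, -33, 7, -9] -> [-33, -9, 7, 33] -> [33, 7, -9, -33] -> [33, 7, -9, -33] -> [-33, -9, 7, 33]
  [-3, -38, 47, -49, -8, 8] -> [-3, 47, -49] -> [-49, -3, 47] -> [47, -3, -49] -> [47, -3, -49] -> [-49, -3, 47]
  [3, 33, -49, -43, 47, 0, 22, 22, 46] -> [3, 33, -49, -43, 47] -> [-49, -43, 3, 33, 47] -> [47, 33, 3, -43, -49] -> [47, 33, 3, -43] -> [-43, 3, 33, 47]
  [31, 3, 38, 7, 27, -13, -41, -14, -13] -> [31, 3, 7, 27, -13, -41, -13] -> [-41, -13, -13, 3, 7, 27, 31] -> [31, 27, 7, 3, -13, -13, -41] -> [31, 27, 7, 3] -> [3, 7, 27, 31]
  [-21, -49, 49, 33, -21, 45] -> [-21, -49, 49, 33, -21, 45] -> [-49, -21, -21, 33, 45, 49] -> [49, 45, 33, -21, -21, -49] -> [49, 45, 33, -21] -> [-21, 33, 45, 49]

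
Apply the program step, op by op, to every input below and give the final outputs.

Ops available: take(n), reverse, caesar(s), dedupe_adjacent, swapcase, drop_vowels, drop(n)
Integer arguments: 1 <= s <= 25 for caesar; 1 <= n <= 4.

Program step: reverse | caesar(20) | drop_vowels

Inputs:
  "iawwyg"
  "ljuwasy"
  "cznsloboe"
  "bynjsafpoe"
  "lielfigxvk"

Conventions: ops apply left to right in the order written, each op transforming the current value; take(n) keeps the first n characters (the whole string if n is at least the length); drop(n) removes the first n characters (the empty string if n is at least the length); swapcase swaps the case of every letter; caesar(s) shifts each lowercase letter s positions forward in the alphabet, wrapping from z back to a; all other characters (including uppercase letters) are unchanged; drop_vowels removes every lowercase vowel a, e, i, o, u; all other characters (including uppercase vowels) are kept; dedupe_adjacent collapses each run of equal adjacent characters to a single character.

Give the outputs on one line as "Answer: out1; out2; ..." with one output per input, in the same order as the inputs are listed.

"sqqc"; "smqdf"; "yvfmhtw"; "yjzmdhsv"; "prczfycf"

Execution, op by op:
  "iawwyg" -> "gywwai" -> "asqquc" -> "sqqc"
  "ljuwasy" -> "ysawujl" -> "smuqodf" -> "smqdf"
  "cznsloboe" -> "eobolsnzc" -> "yivifmhtw" -> "yvfmhtw"
  "bynjsafpoe" -> "eopfasjnyb" -> "yijzumdhsv" -> "yjzmdhsv"
  "lielfigxvk" -> "kvxgifleil" -> "epraczfycf" -> "prczfycf"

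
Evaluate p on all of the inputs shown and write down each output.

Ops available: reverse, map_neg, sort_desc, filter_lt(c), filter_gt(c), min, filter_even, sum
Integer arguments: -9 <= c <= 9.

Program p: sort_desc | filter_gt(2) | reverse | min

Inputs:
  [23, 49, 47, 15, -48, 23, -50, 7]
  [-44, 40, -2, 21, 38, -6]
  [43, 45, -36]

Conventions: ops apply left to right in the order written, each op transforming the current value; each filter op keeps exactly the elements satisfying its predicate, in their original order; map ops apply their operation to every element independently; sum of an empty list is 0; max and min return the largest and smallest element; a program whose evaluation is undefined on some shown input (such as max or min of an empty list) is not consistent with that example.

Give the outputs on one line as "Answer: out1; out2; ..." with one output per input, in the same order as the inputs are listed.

7; 21; 43

Execution, op by op:
  [23, 49, 47, 15, -48, 23, -50, 7] -> [49, 47, 23, 23, 15, 7, -48, -50] -> [49, 47, 23, 23, 15, 7] -> [7, 15, 23, 23, 47, 49] -> 7
  [-44, 40, -2, 21, 38, -6] -> [40, 38, 21, -2, -6, -44] -> [40, 38, 21] -> [21, 38, 40] -> 21
  [43, 45, -36] -> [45, 43, -36] -> [45, 43] -> [43, 45] -> 43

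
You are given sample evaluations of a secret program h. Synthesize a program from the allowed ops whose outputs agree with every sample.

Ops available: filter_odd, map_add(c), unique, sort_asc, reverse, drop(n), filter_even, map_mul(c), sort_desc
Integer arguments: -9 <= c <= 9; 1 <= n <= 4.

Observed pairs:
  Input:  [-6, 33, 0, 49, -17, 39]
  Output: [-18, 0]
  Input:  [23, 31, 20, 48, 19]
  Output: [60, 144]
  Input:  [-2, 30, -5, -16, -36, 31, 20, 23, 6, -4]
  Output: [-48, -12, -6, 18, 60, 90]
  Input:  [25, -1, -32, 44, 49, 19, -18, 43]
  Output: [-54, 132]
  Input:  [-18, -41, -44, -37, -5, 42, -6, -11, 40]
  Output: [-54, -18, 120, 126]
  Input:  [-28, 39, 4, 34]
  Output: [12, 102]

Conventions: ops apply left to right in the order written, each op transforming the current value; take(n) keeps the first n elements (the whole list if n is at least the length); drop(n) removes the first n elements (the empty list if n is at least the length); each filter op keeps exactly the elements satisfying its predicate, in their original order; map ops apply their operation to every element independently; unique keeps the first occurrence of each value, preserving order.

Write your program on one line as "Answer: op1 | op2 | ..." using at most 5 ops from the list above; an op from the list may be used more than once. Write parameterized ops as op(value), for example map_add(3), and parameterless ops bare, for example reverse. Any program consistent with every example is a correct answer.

sort_asc | map_mul(3) | drop(1) | filter_even

Check, running the answer program on each example:
  [-6, 33, 0, 49, -17, 39] -> [-17, -6, 0, 33, 39, 49] -> [-51, -18, 0, 99, 117, 147] -> [-18, 0, 99, 117, 147] -> [-18, 0]
  [23, 31, 20, 48, 19] -> [19, 20, 23, 31, 48] -> [57, 60, 69, 93, 144] -> [60, 69, 93, 144] -> [60, 144]
  [-2, 30, -5, -16, -36, 31, 20, 23, 6, -4] -> [-36, -16, -5, -4, -2, 6, 20, 23, 30, 31] -> [-108, -48, -15, -12, -6, 18, 60, 69, 90, 93] -> [-48, -15, -12, -6, 18, 60, 69, 90, 93] -> [-48, -12, -6, 18, 60, 90]
  [25, -1, -32, 44, 49, 19, -18, 43] -> [-32, -18, -1, 19, 25, 43, 44, 49] -> [-96, -54, -3, 57, 75, 129, 132, 147] -> [-54, -3, 57, 75, 129, 132, 147] -> [-54, 132]
  [-18, -41, -44, -37, -5, 42, -6, -11, 40] -> [-44, -41, -37, -18, -11, -6, -5, 40, 42] -> [-132, -123, -111, -54, -33, -18, -15, 120, 126] -> [-123, -111, -54, -33, -18, -15, 120, 126] -> [-54, -18, 120, 126]
  [-28, 39, 4, 34] -> [-28, 4, 34, 39] -> [-84, 12, 102, 117] -> [12, 102, 117] -> [12, 102]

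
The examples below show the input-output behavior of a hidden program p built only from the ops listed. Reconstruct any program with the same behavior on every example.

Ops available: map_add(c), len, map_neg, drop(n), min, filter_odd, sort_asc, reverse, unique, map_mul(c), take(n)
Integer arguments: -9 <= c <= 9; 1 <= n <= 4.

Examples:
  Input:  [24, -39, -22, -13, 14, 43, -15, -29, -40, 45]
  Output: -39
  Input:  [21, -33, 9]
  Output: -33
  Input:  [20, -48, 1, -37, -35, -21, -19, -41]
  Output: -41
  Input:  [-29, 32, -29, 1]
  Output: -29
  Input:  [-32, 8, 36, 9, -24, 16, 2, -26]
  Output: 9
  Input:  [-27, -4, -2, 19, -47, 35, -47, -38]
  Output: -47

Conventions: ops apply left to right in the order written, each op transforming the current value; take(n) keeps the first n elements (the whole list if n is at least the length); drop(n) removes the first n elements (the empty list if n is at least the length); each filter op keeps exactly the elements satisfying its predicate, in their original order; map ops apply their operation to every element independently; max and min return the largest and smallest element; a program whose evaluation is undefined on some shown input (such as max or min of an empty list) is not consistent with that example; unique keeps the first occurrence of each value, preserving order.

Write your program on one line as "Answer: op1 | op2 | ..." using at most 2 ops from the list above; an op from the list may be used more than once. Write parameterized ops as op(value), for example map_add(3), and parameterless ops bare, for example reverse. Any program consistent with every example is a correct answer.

filter_odd | min

Check, running the answer program on each example:
  [24, -39, -22, -13, 14, 43, -15, -29, -40, 45] -> [-39, -13, 43, -15, -29, 45] -> -39
  [21, -33, 9] -> [21, -33, 9] -> -33
  [20, -48, 1, -37, -35, -21, -19, -41] -> [1, -37, -35, -21, -19, -41] -> -41
  [-29, 32, -29, 1] -> [-29, -29, 1] -> -29
  [-32, 8, 36, 9, -24, 16, 2, -26] -> [9] -> 9
  [-27, -4, -2, 19, -47, 35, -47, -38] -> [-27, 19, -47, 35, -47] -> -47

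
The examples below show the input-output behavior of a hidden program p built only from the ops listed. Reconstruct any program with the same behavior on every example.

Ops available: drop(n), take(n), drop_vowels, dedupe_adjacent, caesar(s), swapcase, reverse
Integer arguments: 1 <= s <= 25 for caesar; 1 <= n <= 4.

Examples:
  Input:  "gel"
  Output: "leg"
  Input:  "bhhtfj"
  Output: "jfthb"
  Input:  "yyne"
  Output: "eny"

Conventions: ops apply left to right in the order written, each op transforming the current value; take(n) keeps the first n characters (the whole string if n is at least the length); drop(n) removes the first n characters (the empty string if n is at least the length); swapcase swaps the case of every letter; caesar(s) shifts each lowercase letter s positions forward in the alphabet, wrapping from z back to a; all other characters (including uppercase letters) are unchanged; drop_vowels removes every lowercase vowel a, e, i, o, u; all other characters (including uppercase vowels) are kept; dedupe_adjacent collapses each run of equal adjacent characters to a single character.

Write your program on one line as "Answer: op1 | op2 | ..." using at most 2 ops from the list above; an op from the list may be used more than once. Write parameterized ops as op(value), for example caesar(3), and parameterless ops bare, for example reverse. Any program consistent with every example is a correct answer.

reverse | dedupe_adjacent

Check, running the answer program on each example:
  "gel" -> "leg" -> "leg"
  "bhhtfj" -> "jfthhb" -> "jfthb"
  "yyne" -> "enyy" -> "eny"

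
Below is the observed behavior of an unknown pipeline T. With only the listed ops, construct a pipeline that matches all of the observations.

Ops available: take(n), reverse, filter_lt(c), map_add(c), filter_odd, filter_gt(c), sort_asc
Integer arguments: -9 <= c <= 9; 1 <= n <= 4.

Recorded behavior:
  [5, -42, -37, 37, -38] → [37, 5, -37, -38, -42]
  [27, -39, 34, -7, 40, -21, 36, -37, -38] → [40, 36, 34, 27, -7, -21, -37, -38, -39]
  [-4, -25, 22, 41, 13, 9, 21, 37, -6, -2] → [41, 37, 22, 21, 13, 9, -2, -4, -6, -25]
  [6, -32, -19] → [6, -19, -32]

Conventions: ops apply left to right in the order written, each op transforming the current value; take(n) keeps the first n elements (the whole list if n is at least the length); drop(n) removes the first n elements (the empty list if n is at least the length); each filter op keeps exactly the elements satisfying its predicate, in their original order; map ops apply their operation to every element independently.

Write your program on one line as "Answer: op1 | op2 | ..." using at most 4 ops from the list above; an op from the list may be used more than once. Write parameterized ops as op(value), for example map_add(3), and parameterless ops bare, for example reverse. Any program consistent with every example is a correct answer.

reverse | sort_asc | reverse

Check, running the answer program on each example:
  [5, -42, -37, 37, -38] -> [-38, 37, -37, -42, 5] -> [-42, -38, -37, 5, 37] -> [37, 5, -37, -38, -42]
  [27, -39, 34, -7, 40, -21, 36, -37, -38] -> [-38, -37, 36, -21, 40, -7, 34, -39, 27] -> [-39, -38, -37, -21, -7, 27, 34, 36, 40] -> [40, 36, 34, 27, -7, -21, -37, -38, -39]
  [-4, -25, 22, 41, 13, 9, 21, 37, -6, -2] -> [-2, -6, 37, 21, 9, 13, 41, 22, -25, -4] -> [-25, -6, -4, -2, 9, 13, 21, 22, 37, 41] -> [41, 37, 22, 21, 13, 9, -2, -4, -6, -25]
  [6, -32, -19] -> [-19, -32, 6] -> [-32, -19, 6] -> [6, -19, -32]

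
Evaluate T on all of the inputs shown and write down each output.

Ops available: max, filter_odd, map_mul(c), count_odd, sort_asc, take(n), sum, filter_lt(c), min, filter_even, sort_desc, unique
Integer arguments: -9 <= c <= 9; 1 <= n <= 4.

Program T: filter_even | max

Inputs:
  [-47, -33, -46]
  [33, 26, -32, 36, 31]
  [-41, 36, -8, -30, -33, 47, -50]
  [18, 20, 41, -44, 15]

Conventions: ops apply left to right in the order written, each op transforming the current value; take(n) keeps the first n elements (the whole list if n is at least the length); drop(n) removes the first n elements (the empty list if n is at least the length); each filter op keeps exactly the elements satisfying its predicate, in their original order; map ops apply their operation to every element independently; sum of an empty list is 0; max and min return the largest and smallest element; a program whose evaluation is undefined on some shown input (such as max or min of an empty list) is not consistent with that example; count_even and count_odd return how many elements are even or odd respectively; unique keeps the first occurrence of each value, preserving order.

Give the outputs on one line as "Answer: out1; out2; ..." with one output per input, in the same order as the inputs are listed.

-46; 36; 36; 20

Execution, op by op:
  [-47, -33, -46] -> [-46] -> -46
  [33, 26, -32, 36, 31] -> [26, -32, 36] -> 36
  [-41, 36, -8, -30, -33, 47, -50] -> [36, -8, -30, -50] -> 36
  [18, 20, 41, -44, 15] -> [18, 20, -44] -> 20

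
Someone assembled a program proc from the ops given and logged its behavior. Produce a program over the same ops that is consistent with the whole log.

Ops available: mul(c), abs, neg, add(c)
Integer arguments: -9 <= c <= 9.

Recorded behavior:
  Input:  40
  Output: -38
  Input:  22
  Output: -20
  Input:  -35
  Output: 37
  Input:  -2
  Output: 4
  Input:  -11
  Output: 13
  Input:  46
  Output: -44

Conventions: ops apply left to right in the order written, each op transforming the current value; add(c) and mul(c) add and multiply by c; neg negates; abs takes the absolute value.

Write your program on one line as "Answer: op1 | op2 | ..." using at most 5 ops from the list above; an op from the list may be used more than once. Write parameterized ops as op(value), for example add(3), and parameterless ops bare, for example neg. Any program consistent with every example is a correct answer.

add(8) | neg | add(5) | add(5)

Check, running the answer program on each example:
  40 -> 48 -> -48 -> -43 -> -38
  22 -> 30 -> -30 -> -25 -> -20
  -35 -> -27 -> 27 -> 32 -> 37
  -2 -> 6 -> -6 -> -1 -> 4
  -11 -> -3 -> 3 -> 8 -> 13
  46 -> 54 -> -54 -> -49 -> -44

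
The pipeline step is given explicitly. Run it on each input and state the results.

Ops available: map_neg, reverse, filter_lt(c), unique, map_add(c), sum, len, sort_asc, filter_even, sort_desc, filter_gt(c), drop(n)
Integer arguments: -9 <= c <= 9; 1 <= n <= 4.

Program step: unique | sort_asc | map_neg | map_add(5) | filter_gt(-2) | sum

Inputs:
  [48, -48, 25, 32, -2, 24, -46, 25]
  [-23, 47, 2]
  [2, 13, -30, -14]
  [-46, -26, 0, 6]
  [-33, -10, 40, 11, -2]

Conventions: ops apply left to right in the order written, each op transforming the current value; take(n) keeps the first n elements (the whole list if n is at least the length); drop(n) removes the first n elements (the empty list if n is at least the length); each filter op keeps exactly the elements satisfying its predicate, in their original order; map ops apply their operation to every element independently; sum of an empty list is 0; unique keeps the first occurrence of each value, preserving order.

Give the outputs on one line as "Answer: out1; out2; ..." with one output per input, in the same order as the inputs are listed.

Execution, op by op:
  [48, -48, 25, 32, -2, 24, -46, 25] -> [48, -48, 25, 32, -2, 24, -46] -> [-48, -46, -2, 24, 25, 32, 48] -> [48, 46, 2, -24, -25, -32, -48] -> [53, 51, 7, -19, -20, -27, -43] -> [53, 51, 7] -> 111
  [-23, 47, 2] -> [-23, 47, 2] -> [-23, 2, 47] -> [23, -2, -47] -> [28, 3, -42] -> [28, 3] -> 31
  [2, 13, -30, -14] -> [2, 13, -30, -14] -> [-30, -14, 2, 13] -> [30, 14, -2, -13] -> [35, 19, 3, -8] -> [35, 19, 3] -> 57
  [-46, -26, 0, 6] -> [-46, -26, 0, 6] -> [-46, -26, 0, 6] -> [46, 26, 0, -6] -> [51, 31, 5, -1] -> [51, 31, 5, -1] -> 86
  [-33, -10, 40, 11, -2] -> [-33, -10, 40, 11, -2] -> [-33, -10, -2, 11, 40] -> [33, 10, 2, -11, -40] -> [38, 15, 7, -6, -35] -> [38, 15, 7] -> 60

111; 31; 57; 86; 60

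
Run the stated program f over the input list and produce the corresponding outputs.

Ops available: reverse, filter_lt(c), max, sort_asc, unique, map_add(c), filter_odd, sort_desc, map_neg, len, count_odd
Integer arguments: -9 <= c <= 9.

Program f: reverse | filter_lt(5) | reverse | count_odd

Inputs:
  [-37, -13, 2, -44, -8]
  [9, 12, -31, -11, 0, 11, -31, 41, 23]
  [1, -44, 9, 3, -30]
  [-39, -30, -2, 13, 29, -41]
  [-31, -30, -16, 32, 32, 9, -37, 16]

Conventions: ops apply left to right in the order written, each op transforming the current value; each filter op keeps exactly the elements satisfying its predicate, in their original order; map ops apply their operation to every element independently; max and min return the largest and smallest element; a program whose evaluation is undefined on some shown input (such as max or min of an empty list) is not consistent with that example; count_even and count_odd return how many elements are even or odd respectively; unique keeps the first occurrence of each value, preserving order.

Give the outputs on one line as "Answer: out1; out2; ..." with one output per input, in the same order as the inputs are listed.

Execution, op by op:
  [-37, -13, 2, -44, -8] -> [-8, -44, 2, -13, -37] -> [-8, -44, 2, -13, -37] -> [-37, -13, 2, -44, -8] -> 2
  [9, 12, -31, -11, 0, 11, -31, 41, 23] -> [23, 41, -31, 11, 0, -11, -31, 12, 9] -> [-31, 0, -11, -31] -> [-31, -11, 0, -31] -> 3
  [1, -44, 9, 3, -30] -> [-30, 3, 9, -44, 1] -> [-30, 3, -44, 1] -> [1, -44, 3, -30] -> 2
  [-39, -30, -2, 13, 29, -41] -> [-41, 29, 13, -2, -30, -39] -> [-41, -2, -30, -39] -> [-39, -30, -2, -41] -> 2
  [-31, -30, -16, 32, 32, 9, -37, 16] -> [16, -37, 9, 32, 32, -16, -30, -31] -> [-37, -16, -30, -31] -> [-31, -30, -16, -37] -> 2

2; 3; 2; 2; 2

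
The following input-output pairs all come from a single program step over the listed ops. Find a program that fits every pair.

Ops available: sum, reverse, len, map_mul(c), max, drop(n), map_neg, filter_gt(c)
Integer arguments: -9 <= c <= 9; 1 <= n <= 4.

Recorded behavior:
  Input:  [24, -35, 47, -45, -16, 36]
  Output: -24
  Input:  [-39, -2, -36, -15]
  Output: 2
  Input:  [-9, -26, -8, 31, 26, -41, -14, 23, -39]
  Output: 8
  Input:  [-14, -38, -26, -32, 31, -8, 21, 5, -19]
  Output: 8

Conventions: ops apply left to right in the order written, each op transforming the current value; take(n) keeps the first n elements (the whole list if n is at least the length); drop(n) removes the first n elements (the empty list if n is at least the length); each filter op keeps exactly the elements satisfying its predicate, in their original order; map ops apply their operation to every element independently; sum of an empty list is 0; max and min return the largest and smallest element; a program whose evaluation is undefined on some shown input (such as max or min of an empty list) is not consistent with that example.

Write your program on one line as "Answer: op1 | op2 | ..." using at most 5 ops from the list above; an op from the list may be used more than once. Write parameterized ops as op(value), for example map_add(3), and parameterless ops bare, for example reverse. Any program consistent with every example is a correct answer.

filter_gt(-9) | reverse | map_neg | max

Check, running the answer program on each example:
  [24, -35, 47, -45, -16, 36] -> [24, 47, 36] -> [36, 47, 24] -> [-36, -47, -24] -> -24
  [-39, -2, -36, -15] -> [-2] -> [-2] -> [2] -> 2
  [-9, -26, -8, 31, 26, -41, -14, 23, -39] -> [-8, 31, 26, 23] -> [23, 26, 31, -8] -> [-23, -26, -31, 8] -> 8
  [-14, -38, -26, -32, 31, -8, 21, 5, -19] -> [31, -8, 21, 5] -> [5, 21, -8, 31] -> [-5, -21, 8, -31] -> 8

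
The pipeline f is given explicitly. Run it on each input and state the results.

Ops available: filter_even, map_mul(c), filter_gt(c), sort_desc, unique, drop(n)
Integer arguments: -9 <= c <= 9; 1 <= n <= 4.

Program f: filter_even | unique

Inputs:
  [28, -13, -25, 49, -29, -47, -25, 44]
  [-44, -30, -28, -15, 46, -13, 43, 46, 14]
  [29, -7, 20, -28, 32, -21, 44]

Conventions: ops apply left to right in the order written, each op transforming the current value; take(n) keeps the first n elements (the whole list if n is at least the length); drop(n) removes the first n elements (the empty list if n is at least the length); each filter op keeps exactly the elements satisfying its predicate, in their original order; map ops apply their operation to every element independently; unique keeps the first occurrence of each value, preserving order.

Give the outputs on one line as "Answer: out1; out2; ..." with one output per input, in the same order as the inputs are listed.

Execution, op by op:
  [28, -13, -25, 49, -29, -47, -25, 44] -> [28, 44] -> [28, 44]
  [-44, -30, -28, -15, 46, -13, 43, 46, 14] -> [-44, -30, -28, 46, 46, 14] -> [-44, -30, -28, 46, 14]
  [29, -7, 20, -28, 32, -21, 44] -> [20, -28, 32, 44] -> [20, -28, 32, 44]

[28, 44]; [-44, -30, -28, 46, 14]; [20, -28, 32, 44]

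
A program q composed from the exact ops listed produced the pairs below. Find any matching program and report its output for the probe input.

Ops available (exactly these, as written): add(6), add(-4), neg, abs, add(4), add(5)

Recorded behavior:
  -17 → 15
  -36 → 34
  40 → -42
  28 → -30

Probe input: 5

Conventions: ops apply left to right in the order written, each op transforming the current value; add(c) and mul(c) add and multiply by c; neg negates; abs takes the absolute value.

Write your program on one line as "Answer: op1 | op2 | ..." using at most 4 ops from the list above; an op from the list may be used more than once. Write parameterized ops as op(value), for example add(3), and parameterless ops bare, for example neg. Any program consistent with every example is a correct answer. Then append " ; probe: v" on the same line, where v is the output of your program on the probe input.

add(6) | add(-4) | neg ; probe: -7

Check, running the answer program on each example:
  -17 -> -11 -> -15 -> 15
  -36 -> -30 -> -34 -> 34
  40 -> 46 -> 42 -> -42
  28 -> 34 -> 30 -> -30
  probe: 5 -> 11 -> 7 -> -7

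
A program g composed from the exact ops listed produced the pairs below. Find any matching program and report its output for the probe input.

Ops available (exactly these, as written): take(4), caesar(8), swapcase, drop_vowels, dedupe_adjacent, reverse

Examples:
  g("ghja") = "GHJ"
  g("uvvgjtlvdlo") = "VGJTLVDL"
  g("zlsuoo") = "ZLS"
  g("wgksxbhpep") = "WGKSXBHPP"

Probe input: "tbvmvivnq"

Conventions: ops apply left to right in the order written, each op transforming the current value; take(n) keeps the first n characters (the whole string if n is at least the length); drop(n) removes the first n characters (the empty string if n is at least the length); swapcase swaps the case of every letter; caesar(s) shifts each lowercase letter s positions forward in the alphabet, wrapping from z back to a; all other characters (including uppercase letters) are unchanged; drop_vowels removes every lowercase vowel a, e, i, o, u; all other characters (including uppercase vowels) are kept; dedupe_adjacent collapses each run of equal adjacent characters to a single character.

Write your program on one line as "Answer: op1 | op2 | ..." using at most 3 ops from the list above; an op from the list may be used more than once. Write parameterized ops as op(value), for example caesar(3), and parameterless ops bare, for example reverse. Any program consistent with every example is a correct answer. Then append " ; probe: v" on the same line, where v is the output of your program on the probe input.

dedupe_adjacent | drop_vowels | swapcase ; probe: "TBVMVVNQ"

Check, running the answer program on each example:
  "ghja" -> "ghja" -> "ghj" -> "GHJ"
  "uvvgjtlvdlo" -> "uvgjtlvdlo" -> "vgjtlvdl" -> "VGJTLVDL"
  "zlsuoo" -> "zlsuo" -> "zls" -> "ZLS"
  "wgksxbhpep" -> "wgksxbhpep" -> "wgksxbhpp" -> "WGKSXBHPP"
  probe: "tbvmvivnq" -> "tbvmvivnq" -> "tbvmvvnq" -> "TBVMVVNQ"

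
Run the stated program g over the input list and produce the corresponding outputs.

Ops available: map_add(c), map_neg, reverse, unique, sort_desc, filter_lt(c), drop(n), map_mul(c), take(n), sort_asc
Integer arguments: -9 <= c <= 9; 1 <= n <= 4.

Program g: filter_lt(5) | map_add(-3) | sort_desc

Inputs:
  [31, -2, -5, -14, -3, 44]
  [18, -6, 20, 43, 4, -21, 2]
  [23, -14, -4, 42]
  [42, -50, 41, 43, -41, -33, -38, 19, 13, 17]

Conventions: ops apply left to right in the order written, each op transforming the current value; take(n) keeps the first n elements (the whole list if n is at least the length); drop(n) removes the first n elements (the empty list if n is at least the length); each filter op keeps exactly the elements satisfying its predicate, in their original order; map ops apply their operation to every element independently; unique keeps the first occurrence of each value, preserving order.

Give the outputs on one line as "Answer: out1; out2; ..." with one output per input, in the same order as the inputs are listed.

Execution, op by op:
  [31, -2, -5, -14, -3, 44] -> [-2, -5, -14, -3] -> [-5, -8, -17, -6] -> [-5, -6, -8, -17]
  [18, -6, 20, 43, 4, -21, 2] -> [-6, 4, -21, 2] -> [-9, 1, -24, -1] -> [1, -1, -9, -24]
  [23, -14, -4, 42] -> [-14, -4] -> [-17, -7] -> [-7, -17]
  [42, -50, 41, 43, -41, -33, -38, 19, 13, 17] -> [-50, -41, -33, -38] -> [-53, -44, -36, -41] -> [-36, -41, -44, -53]

[-5, -6, -8, -17]; [1, -1, -9, -24]; [-7, -17]; [-36, -41, -44, -53]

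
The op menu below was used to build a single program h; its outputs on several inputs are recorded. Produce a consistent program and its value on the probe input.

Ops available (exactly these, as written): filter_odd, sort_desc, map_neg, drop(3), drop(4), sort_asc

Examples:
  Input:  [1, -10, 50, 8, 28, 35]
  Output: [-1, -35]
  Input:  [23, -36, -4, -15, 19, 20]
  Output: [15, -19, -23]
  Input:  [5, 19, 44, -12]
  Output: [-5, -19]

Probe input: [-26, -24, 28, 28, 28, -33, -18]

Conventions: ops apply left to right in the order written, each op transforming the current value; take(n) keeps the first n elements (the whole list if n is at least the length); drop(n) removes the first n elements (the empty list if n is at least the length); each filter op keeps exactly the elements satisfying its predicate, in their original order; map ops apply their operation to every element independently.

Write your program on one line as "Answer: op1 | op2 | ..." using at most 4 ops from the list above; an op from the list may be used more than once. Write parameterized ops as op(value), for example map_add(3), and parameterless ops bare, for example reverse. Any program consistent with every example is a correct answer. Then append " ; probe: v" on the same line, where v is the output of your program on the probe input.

sort_asc | map_neg | filter_odd ; probe: [33]

Check, running the answer program on each example:
  [1, -10, 50, 8, 28, 35] -> [-10, 1, 8, 28, 35, 50] -> [10, -1, -8, -28, -35, -50] -> [-1, -35]
  [23, -36, -4, -15, 19, 20] -> [-36, -15, -4, 19, 20, 23] -> [36, 15, 4, -19, -20, -23] -> [15, -19, -23]
  [5, 19, 44, -12] -> [-12, 5, 19, 44] -> [12, -5, -19, -44] -> [-5, -19]
  probe: [-26, -24, 28, 28, 28, -33, -18] -> [-33, -26, -24, -18, 28, 28, 28] -> [33, 26, 24, 18, -28, -28, -28] -> [33]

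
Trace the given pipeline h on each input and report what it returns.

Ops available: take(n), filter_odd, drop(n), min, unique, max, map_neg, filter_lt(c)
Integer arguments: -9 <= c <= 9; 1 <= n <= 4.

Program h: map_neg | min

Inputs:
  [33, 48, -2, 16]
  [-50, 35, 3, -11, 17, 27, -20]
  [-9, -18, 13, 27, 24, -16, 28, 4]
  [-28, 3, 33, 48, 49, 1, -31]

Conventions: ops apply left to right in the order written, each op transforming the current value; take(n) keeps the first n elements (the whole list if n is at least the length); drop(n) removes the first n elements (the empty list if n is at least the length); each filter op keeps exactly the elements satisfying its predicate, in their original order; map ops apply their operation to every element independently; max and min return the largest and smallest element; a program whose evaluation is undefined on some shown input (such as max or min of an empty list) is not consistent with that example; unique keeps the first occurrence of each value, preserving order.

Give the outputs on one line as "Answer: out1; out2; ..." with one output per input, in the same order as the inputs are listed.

Execution, op by op:
  [33, 48, -2, 16] -> [-33, -48, 2, -16] -> -48
  [-50, 35, 3, -11, 17, 27, -20] -> [50, -35, -3, 11, -17, -27, 20] -> -35
  [-9, -18, 13, 27, 24, -16, 28, 4] -> [9, 18, -13, -27, -24, 16, -28, -4] -> -28
  [-28, 3, 33, 48, 49, 1, -31] -> [28, -3, -33, -48, -49, -1, 31] -> -49

-48; -35; -28; -49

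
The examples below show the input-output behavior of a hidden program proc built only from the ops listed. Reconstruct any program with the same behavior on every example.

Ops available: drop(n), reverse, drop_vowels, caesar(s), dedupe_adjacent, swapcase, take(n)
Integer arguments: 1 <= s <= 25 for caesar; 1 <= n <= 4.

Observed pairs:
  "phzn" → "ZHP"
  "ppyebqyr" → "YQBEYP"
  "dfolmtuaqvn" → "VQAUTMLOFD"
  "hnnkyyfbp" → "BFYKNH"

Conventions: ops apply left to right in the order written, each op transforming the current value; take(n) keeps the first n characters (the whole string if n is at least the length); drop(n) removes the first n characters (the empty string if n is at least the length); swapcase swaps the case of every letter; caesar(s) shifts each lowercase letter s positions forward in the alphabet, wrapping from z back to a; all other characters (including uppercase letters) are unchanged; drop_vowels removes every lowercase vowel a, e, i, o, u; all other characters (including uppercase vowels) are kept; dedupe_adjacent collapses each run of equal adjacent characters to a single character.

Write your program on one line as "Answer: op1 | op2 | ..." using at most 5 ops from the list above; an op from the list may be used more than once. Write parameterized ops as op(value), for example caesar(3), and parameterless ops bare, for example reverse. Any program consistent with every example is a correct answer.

reverse | dedupe_adjacent | swapcase | drop(1)

Check, running the answer program on each example:
  "phzn" -> "nzhp" -> "nzhp" -> "NZHP" -> "ZHP"
  "ppyebqyr" -> "ryqbeypp" -> "ryqbeyp" -> "RYQBEYP" -> "YQBEYP"
  "dfolmtuaqvn" -> "nvqautmlofd" -> "nvqautmlofd" -> "NVQAUTMLOFD" -> "VQAUTMLOFD"
  "hnnkyyfbp" -> "pbfyyknnh" -> "pbfyknh" -> "PBFYKNH" -> "BFYKNH"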